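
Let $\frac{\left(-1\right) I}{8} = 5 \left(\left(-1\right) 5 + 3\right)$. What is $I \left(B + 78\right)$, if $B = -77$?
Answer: $80$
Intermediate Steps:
$I = 80$ ($I = - 8 \cdot 5 \left(\left(-1\right) 5 + 3\right) = - 8 \cdot 5 \left(-5 + 3\right) = - 8 \cdot 5 \left(-2\right) = \left(-8\right) \left(-10\right) = 80$)
$I \left(B + 78\right) = 80 \left(-77 + 78\right) = 80 \cdot 1 = 80$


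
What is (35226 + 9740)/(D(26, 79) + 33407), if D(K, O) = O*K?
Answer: 44966/35461 ≈ 1.2680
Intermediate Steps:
D(K, O) = K*O
(35226 + 9740)/(D(26, 79) + 33407) = (35226 + 9740)/(26*79 + 33407) = 44966/(2054 + 33407) = 44966/35461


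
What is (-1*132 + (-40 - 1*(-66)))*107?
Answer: -11342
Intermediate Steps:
(-1*132 + (-40 - 1*(-66)))*107 = (-132 + (-40 + 66))*107 = (-132 + 26)*107 = -106*107 = -11342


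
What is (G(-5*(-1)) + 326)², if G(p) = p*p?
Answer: 123201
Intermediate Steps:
G(p) = p²
(G(-5*(-1)) + 326)² = ((-5*(-1))² + 326)² = (5² + 326)² = (25 + 326)² = 351² = 123201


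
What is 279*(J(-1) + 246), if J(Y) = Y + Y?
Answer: 68076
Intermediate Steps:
J(Y) = 2*Y
279*(J(-1) + 246) = 279*(2*(-1) + 246) = 279*(-2 + 246) = 279*244 = 68076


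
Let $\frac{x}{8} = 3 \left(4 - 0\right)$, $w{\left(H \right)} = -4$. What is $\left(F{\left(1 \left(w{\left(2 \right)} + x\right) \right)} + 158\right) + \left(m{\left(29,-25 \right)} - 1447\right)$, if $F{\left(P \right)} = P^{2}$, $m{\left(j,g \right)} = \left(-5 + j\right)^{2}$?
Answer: $7751$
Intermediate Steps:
$x = 96$ ($x = 8 \cdot 3 \left(4 - 0\right) = 8 \cdot 3 \left(4 + 0\right) = 8 \cdot 3 \cdot 4 = 8 \cdot 12 = 96$)
$\left(F{\left(1 \left(w{\left(2 \right)} + x\right) \right)} + 158\right) + \left(m{\left(29,-25 \right)} - 1447\right) = \left(\left(1 \left(-4 + 96\right)\right)^{2} + 158\right) - \left(1447 - \left(-5 + 29\right)^{2}\right) = \left(\left(1 \cdot 92\right)^{2} + 158\right) - \left(1447 - 24^{2}\right) = \left(92^{2} + 158\right) + \left(576 - 1447\right) = \left(8464 + 158\right) - 871 = 8622 - 871 = 7751$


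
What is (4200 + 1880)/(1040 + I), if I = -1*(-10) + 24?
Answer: 3040/537 ≈ 5.6611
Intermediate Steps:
I = 34 (I = 10 + 24 = 34)
(4200 + 1880)/(1040 + I) = (4200 + 1880)/(1040 + 34) = 6080/1074 = 6080*(1/1074) = 3040/537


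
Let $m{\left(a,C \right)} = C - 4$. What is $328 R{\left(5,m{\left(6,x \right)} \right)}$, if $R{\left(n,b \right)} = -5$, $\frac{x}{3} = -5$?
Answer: $-1640$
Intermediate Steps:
$x = -15$ ($x = 3 \left(-5\right) = -15$)
$m{\left(a,C \right)} = -4 + C$
$328 R{\left(5,m{\left(6,x \right)} \right)} = 328 \left(-5\right) = -1640$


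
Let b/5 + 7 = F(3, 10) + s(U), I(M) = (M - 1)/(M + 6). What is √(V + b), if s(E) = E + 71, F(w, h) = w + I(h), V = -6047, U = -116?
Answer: I*√100627/4 ≈ 79.304*I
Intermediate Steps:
I(M) = (-1 + M)/(6 + M)
F(w, h) = w + (-1 + h)/(6 + h)
s(E) = 71 + E
b = -3875/16 (b = -35 + 5*((-1 + 10 + 3*(6 + 10))/(6 + 10) + (71 - 116)) = -35 + 5*((-1 + 10 + 3*16)/16 - 45) = -35 + 5*((-1 + 10 + 48)/16 - 45) = -35 + 5*((1/16)*57 - 45) = -35 + 5*(57/16 - 45) = -35 + 5*(-663/16) = -35 - 3315/16 = -3875/16 ≈ -242.19)
√(V + b) = √(-6047 - 3875/16) = √(-100627/16) = I*√100627/4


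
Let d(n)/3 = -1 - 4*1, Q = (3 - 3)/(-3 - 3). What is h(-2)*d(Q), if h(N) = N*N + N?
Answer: -30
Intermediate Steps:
h(N) = N + N**2 (h(N) = N**2 + N = N + N**2)
Q = 0 (Q = 0/(-6) = 0*(-1/6) = 0)
d(n) = -15 (d(n) = 3*(-1 - 4*1) = 3*(-1 - 4) = 3*(-5) = -15)
h(-2)*d(Q) = -2*(1 - 2)*(-15) = -2*(-1)*(-15) = 2*(-15) = -30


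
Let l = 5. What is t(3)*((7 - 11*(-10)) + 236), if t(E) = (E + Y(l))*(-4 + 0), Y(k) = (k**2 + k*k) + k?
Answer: -81896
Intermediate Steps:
Y(k) = k + 2*k**2 (Y(k) = (k**2 + k**2) + k = 2*k**2 + k = k + 2*k**2)
t(E) = -220 - 4*E (t(E) = (E + 5*(1 + 2*5))*(-4 + 0) = (E + 5*(1 + 10))*(-4) = (E + 5*11)*(-4) = (E + 55)*(-4) = (55 + E)*(-4) = -220 - 4*E)
t(3)*((7 - 11*(-10)) + 236) = (-220 - 4*3)*((7 - 11*(-10)) + 236) = (-220 - 12)*((7 + 110) + 236) = -232*(117 + 236) = -232*353 = -81896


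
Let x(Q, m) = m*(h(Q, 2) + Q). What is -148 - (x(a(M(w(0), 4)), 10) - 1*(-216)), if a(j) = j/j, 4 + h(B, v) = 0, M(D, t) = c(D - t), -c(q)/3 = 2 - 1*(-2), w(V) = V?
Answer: -334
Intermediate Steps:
c(q) = -12 (c(q) = -3*(2 - 1*(-2)) = -3*(2 + 2) = -3*4 = -12)
M(D, t) = -12
h(B, v) = -4 (h(B, v) = -4 + 0 = -4)
a(j) = 1
x(Q, m) = m*(-4 + Q)
-148 - (x(a(M(w(0), 4)), 10) - 1*(-216)) = -148 - (10*(-4 + 1) - 1*(-216)) = -148 - (10*(-3) + 216) = -148 - (-30 + 216) = -148 - 1*186 = -148 - 186 = -334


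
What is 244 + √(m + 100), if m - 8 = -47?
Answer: 244 + √61 ≈ 251.81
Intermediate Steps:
m = -39 (m = 8 - 47 = -39)
244 + √(m + 100) = 244 + √(-39 + 100) = 244 + √61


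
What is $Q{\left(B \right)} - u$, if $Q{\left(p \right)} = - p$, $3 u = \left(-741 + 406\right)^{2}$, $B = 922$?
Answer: $- \frac{114991}{3} \approx -38330.0$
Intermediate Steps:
$u = \frac{112225}{3}$ ($u = \frac{\left(-741 + 406\right)^{2}}{3} = \frac{\left(-335\right)^{2}}{3} = \frac{1}{3} \cdot 112225 = \frac{112225}{3} \approx 37408.0$)
$Q{\left(B \right)} - u = \left(-1\right) 922 - \frac{112225}{3} = -922 - \frac{112225}{3} = - \frac{114991}{3}$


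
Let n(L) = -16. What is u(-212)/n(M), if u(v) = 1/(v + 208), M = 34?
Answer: 1/64 ≈ 0.015625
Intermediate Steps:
u(v) = 1/(208 + v)
u(-212)/n(M) = 1/((208 - 212)*(-16)) = -1/16/(-4) = -1/4*(-1/16) = 1/64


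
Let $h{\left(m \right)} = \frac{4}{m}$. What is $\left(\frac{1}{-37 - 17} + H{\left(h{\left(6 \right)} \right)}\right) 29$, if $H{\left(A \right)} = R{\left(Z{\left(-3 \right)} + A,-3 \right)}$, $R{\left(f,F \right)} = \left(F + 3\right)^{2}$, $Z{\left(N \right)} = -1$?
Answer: $- \frac{29}{54} \approx -0.53704$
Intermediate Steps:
$R{\left(f,F \right)} = \left(3 + F\right)^{2}$
$H{\left(A \right)} = 0$ ($H{\left(A \right)} = \left(3 - 3\right)^{2} = 0^{2} = 0$)
$\left(\frac{1}{-37 - 17} + H{\left(h{\left(6 \right)} \right)}\right) 29 = \left(\frac{1}{-37 - 17} + 0\right) 29 = \left(\frac{1}{-54} + 0\right) 29 = \left(- \frac{1}{54} + 0\right) 29 = \left(- \frac{1}{54}\right) 29 = - \frac{29}{54}$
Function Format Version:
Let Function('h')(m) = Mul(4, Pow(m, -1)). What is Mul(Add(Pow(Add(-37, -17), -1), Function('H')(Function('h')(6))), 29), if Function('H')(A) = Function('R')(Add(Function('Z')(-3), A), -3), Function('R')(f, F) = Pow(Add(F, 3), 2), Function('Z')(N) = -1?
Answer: Rational(-29, 54) ≈ -0.53704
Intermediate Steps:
Function('R')(f, F) = Pow(Add(3, F), 2)
Function('H')(A) = 0 (Function('H')(A) = Pow(Add(3, -3), 2) = Pow(0, 2) = 0)
Mul(Add(Pow(Add(-37, -17), -1), Function('H')(Function('h')(6))), 29) = Mul(Add(Pow(Add(-37, -17), -1), 0), 29) = Mul(Add(Pow(-54, -1), 0), 29) = Mul(Add(Rational(-1, 54), 0), 29) = Mul(Rational(-1, 54), 29) = Rational(-29, 54)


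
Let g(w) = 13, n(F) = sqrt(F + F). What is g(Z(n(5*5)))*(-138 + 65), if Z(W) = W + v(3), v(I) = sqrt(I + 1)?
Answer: -949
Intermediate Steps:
v(I) = sqrt(1 + I)
n(F) = sqrt(2)*sqrt(F) (n(F) = sqrt(2*F) = sqrt(2)*sqrt(F))
Z(W) = 2 + W (Z(W) = W + sqrt(1 + 3) = W + sqrt(4) = W + 2 = 2 + W)
g(Z(n(5*5)))*(-138 + 65) = 13*(-138 + 65) = 13*(-73) = -949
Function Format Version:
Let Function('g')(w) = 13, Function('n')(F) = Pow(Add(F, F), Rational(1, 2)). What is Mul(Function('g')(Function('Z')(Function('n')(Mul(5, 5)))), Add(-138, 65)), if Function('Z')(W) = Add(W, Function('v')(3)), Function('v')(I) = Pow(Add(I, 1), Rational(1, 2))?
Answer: -949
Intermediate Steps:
Function('v')(I) = Pow(Add(1, I), Rational(1, 2))
Function('n')(F) = Mul(Pow(2, Rational(1, 2)), Pow(F, Rational(1, 2))) (Function('n')(F) = Pow(Mul(2, F), Rational(1, 2)) = Mul(Pow(2, Rational(1, 2)), Pow(F, Rational(1, 2))))
Function('Z')(W) = Add(2, W) (Function('Z')(W) = Add(W, Pow(Add(1, 3), Rational(1, 2))) = Add(W, Pow(4, Rational(1, 2))) = Add(W, 2) = Add(2, W))
Mul(Function('g')(Function('Z')(Function('n')(Mul(5, 5)))), Add(-138, 65)) = Mul(13, Add(-138, 65)) = Mul(13, -73) = -949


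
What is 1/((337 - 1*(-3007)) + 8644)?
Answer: 1/11988 ≈ 8.3417e-5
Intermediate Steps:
1/((337 - 1*(-3007)) + 8644) = 1/((337 + 3007) + 8644) = 1/(3344 + 8644) = 1/11988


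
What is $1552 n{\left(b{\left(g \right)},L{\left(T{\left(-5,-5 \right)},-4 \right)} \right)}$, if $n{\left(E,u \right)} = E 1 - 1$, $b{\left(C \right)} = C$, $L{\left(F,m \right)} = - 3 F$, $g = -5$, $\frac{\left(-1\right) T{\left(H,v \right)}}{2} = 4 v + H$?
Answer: $-9312$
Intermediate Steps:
$T{\left(H,v \right)} = - 8 v - 2 H$ ($T{\left(H,v \right)} = - 2 \left(4 v + H\right) = - 2 \left(H + 4 v\right) = - 8 v - 2 H$)
$n{\left(E,u \right)} = -1 + E$ ($n{\left(E,u \right)} = E - 1 = -1 + E$)
$1552 n{\left(b{\left(g \right)},L{\left(T{\left(-5,-5 \right)},-4 \right)} \right)} = 1552 \left(-1 - 5\right) = 1552 \left(-6\right) = -9312$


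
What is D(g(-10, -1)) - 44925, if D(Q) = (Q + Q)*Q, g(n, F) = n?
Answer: -44725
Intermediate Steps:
D(Q) = 2*Q² (D(Q) = (2*Q)*Q = 2*Q²)
D(g(-10, -1)) - 44925 = 2*(-10)² - 44925 = 2*100 - 44925 = 200 - 44925 = -44725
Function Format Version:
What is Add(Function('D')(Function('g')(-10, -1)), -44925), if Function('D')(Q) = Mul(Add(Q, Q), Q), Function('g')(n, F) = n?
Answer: -44725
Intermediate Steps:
Function('D')(Q) = Mul(2, Pow(Q, 2)) (Function('D')(Q) = Mul(Mul(2, Q), Q) = Mul(2, Pow(Q, 2)))
Add(Function('D')(Function('g')(-10, -1)), -44925) = Add(Mul(2, Pow(-10, 2)), -44925) = Add(Mul(2, 100), -44925) = Add(200, -44925) = -44725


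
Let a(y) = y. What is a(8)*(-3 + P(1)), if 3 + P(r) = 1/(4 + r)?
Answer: -232/5 ≈ -46.400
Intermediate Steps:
P(r) = -3 + 1/(4 + r)
a(8)*(-3 + P(1)) = 8*(-3 + (-11 - 3*1)/(4 + 1)) = 8*(-3 + (-11 - 3)/5) = 8*(-3 + (⅕)*(-14)) = 8*(-3 - 14/5) = 8*(-29/5) = -232/5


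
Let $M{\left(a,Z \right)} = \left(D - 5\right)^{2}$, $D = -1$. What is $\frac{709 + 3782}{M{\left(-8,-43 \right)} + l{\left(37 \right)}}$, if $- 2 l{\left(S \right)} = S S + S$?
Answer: $- \frac{4491}{667} \approx -6.7331$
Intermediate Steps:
$M{\left(a,Z \right)} = 36$ ($M{\left(a,Z \right)} = \left(-1 - 5\right)^{2} = \left(-6\right)^{2} = 36$)
$l{\left(S \right)} = - \frac{S}{2} - \frac{S^{2}}{2}$ ($l{\left(S \right)} = - \frac{S S + S}{2} = - \frac{S^{2} + S}{2} = - \frac{S + S^{2}}{2} = - \frac{S}{2} - \frac{S^{2}}{2}$)
$\frac{709 + 3782}{M{\left(-8,-43 \right)} + l{\left(37 \right)}} = \frac{709 + 3782}{36 - \frac{37 \left(1 + 37\right)}{2}} = \frac{4491}{36 - \frac{37}{2} \cdot 38} = \frac{4491}{36 - 703} = \frac{4491}{-667} = 4491 \left(- \frac{1}{667}\right) = - \frac{4491}{667}$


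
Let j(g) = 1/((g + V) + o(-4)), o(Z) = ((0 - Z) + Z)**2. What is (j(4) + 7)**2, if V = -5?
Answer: 36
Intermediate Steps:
o(Z) = 0 (o(Z) = (-Z + Z)**2 = 0**2 = 0)
j(g) = 1/(-5 + g) (j(g) = 1/((g - 5) + 0) = 1/((-5 + g) + 0) = 1/(-5 + g))
(j(4) + 7)**2 = (1/(-5 + 4) + 7)**2 = (1/(-1) + 7)**2 = (-1 + 7)**2 = 6**2 = 36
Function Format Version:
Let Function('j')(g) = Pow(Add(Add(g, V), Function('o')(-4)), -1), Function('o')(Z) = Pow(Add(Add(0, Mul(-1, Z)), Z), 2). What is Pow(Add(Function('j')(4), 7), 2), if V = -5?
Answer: 36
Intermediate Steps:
Function('o')(Z) = 0 (Function('o')(Z) = Pow(Add(Mul(-1, Z), Z), 2) = Pow(0, 2) = 0)
Function('j')(g) = Pow(Add(-5, g), -1) (Function('j')(g) = Pow(Add(Add(g, -5), 0), -1) = Pow(Add(Add(-5, g), 0), -1) = Pow(Add(-5, g), -1))
Pow(Add(Function('j')(4), 7), 2) = Pow(Add(Pow(Add(-5, 4), -1), 7), 2) = Pow(Add(Pow(-1, -1), 7), 2) = Pow(Add(-1, 7), 2) = Pow(6, 2) = 36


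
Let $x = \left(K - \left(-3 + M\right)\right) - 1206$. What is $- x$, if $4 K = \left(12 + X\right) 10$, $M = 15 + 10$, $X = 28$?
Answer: $1128$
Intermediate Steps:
$M = 25$
$K = 100$ ($K = \frac{\left(12 + 28\right) 10}{4} = \frac{40 \cdot 10}{4} = \frac{1}{4} \cdot 400 = 100$)
$x = -1128$ ($x = \left(100 + \left(3 - 25\right)\right) - 1206 = \left(100 - 22\right) - 1206 = 78 - 1206 = -1128$)
$- x = \left(-1\right) \left(-1128\right) = 1128$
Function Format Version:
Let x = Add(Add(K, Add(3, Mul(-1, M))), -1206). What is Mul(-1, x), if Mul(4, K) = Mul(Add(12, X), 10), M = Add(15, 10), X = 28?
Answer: 1128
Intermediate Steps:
M = 25
K = 100 (K = Mul(Rational(1, 4), Mul(Add(12, 28), 10)) = Mul(Rational(1, 4), Mul(40, 10)) = Mul(Rational(1, 4), 400) = 100)
x = -1128 (x = Add(Add(100, Add(3, Mul(-1, 25))), -1206) = Add(Add(100, Add(3, -25)), -1206) = Add(Add(100, -22), -1206) = Add(78, -1206) = -1128)
Mul(-1, x) = Mul(-1, -1128) = 1128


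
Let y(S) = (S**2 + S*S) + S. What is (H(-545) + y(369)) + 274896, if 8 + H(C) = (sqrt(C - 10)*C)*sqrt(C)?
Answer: 547579 + 2725*sqrt(12099) ≈ 8.4732e+5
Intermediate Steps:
y(S) = S + 2*S**2 (y(S) = (S**2 + S**2) + S = 2*S**2 + S = S + 2*S**2)
H(C) = -8 + C**(3/2)*sqrt(-10 + C) (H(C) = -8 + (sqrt(C - 10)*C)*sqrt(C) = -8 + (sqrt(-10 + C)*C)*sqrt(C) = -8 + (C*sqrt(-10 + C))*sqrt(C) = -8 + C**(3/2)*sqrt(-10 + C))
(H(-545) + y(369)) + 274896 = ((-8 + (-545)**(3/2)*sqrt(-10 - 545)) + 369*(1 + 2*369)) + 274896 = ((-8 + (-545*I*sqrt(545))*sqrt(-555)) + 369*(1 + 738)) + 274896 = ((-8 + (-545*I*sqrt(545))*(I*sqrt(555))) + 369*739) + 274896 = ((-8 + 2725*sqrt(12099)) + 272691) + 274896 = (272683 + 2725*sqrt(12099)) + 274896 = 547579 + 2725*sqrt(12099)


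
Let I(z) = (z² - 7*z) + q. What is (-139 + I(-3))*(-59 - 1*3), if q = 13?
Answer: 5952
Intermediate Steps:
I(z) = 13 + z² - 7*z (I(z) = (z² - 7*z) + 13 = 13 + z² - 7*z)
(-139 + I(-3))*(-59 - 1*3) = (-139 + (13 + (-3)² - 7*(-3)))*(-59 - 1*3) = (-139 + (13 + 9 + 21))*(-59 - 3) = (-139 + 43)*(-62) = -96*(-62) = 5952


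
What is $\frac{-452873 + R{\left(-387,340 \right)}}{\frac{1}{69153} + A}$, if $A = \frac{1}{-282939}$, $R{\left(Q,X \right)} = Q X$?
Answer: $- \frac{34340704336547}{642} \approx -5.349 \cdot 10^{10}$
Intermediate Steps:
$A = - \frac{1}{282939} \approx -3.5343 \cdot 10^{-6}$
$\frac{-452873 + R{\left(-387,340 \right)}}{\frac{1}{69153} + A} = \frac{-452873 - 131580}{\frac{1}{69153} - \frac{1}{282939}} = - \frac{584453}{\frac{642}{58756999}} = \left(-584453\right) \frac{58756999}{642} = - \frac{34340704336547}{642}$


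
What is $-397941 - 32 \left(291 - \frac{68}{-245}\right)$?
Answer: $- \frac{99779161}{245} \approx -4.0726 \cdot 10^{5}$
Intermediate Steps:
$-397941 - 32 \left(291 - \frac{68}{-245}\right) = -397941 - 32 \left(291 - - \frac{68}{245}\right) = -397941 - 32 \left(291 + \frac{68}{245}\right) = -397941 - 32 \cdot \frac{71363}{245} = -397941 - \frac{2283616}{245} = - \frac{99779161}{245}$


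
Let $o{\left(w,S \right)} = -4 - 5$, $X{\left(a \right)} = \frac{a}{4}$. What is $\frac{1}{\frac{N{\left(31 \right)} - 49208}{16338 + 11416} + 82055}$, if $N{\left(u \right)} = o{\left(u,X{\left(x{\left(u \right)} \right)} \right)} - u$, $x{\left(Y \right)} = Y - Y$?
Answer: $\frac{13877}{1138652611} \approx 1.2187 \cdot 10^{-5}$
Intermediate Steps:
$x{\left(Y \right)} = 0$
$X{\left(a \right)} = \frac{a}{4}$ ($X{\left(a \right)} = a \frac{1}{4} = \frac{a}{4}$)
$o{\left(w,S \right)} = -9$
$N{\left(u \right)} = -9 - u$
$\frac{1}{\frac{N{\left(31 \right)} - 49208}{16338 + 11416} + 82055} = \frac{1}{\frac{\left(-9 - 31\right) - 49208}{16338 + 11416} + 82055} = \frac{1}{\frac{\left(-9 - 31\right) - 49208}{27754} + 82055} = \frac{1}{\left(-40 - 49208\right) \frac{1}{27754} + 82055} = \frac{1}{\left(-49248\right) \frac{1}{27754} + 82055} = \frac{1}{- \frac{24624}{13877} + 82055} = \frac{1}{\frac{1138652611}{13877}} = \frac{13877}{1138652611}$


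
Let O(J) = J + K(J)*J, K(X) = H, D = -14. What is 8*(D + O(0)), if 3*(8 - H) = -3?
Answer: -112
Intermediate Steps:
H = 9 (H = 8 - ⅓*(-3) = 8 + 1 = 9)
K(X) = 9
O(J) = 10*J (O(J) = J + 9*J = 10*J)
8*(D + O(0)) = 8*(-14 + 10*0) = 8*(-14 + 0) = 8*(-14) = -112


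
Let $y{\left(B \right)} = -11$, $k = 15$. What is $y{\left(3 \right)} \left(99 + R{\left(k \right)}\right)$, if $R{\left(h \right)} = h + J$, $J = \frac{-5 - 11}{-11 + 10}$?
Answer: $-1430$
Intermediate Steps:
$J = 16$ ($J = - \frac{16}{-1} = \left(-16\right) \left(-1\right) = 16$)
$R{\left(h \right)} = 16 + h$ ($R{\left(h \right)} = h + 16 = 16 + h$)
$y{\left(3 \right)} \left(99 + R{\left(k \right)}\right) = - 11 \left(99 + \left(16 + 15\right)\right) = - 11 \left(99 + 31\right) = \left(-11\right) 130 = -1430$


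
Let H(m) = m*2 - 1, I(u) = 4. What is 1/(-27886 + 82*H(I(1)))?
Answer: -1/27312 ≈ -3.6614e-5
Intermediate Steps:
H(m) = -1 + 2*m (H(m) = 2*m - 1 = -1 + 2*m)
1/(-27886 + 82*H(I(1))) = 1/(-27886 + 82*(-1 + 2*4)) = 1/(-27886 + 82*(-1 + 8)) = 1/(-27886 + 82*7) = 1/(-27886 + 574) = 1/(-27312) = -1/27312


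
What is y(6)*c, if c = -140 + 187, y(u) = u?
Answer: 282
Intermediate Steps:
c = 47
y(6)*c = 6*47 = 282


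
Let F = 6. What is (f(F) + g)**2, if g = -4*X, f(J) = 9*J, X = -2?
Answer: 3844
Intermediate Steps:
g = 8 (g = -4*(-2) = 8)
(f(F) + g)**2 = (9*6 + 8)**2 = (54 + 8)**2 = 62**2 = 3844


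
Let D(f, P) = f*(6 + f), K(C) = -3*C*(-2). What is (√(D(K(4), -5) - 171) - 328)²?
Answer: 108133 - 1968*√61 ≈ 92762.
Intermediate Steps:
K(C) = 6*C
(√(D(K(4), -5) - 171) - 328)² = (√((6*4)*(6 + 6*4) - 171) - 328)² = (√(24*(6 + 24) - 171) - 328)² = (√(24*30 - 171) - 328)² = (√(720 - 171) - 328)² = (√549 - 328)² = (3*√61 - 328)² = (-328 + 3*√61)²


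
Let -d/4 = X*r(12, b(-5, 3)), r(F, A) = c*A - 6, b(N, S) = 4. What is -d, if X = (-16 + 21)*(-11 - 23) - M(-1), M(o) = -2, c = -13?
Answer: 38976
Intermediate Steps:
r(F, A) = -6 - 13*A (r(F, A) = -13*A - 6 = -6 - 13*A)
X = -168 (X = (-16 + 21)*(-11 - 23) - 1*(-2) = 5*(-34) + 2 = -170 + 2 = -168)
d = -38976 (d = -(-672)*(-6 - 13*4) = -(-672)*(-6 - 52) = -(-672)*(-58) = -4*9744 = -38976)
-d = -1*(-38976) = 38976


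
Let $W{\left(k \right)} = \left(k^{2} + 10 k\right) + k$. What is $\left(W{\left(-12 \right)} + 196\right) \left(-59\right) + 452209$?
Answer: $439937$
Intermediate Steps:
$W{\left(k \right)} = k^{2} + 11 k$
$\left(W{\left(-12 \right)} + 196\right) \left(-59\right) + 452209 = \left(- 12 \left(11 - 12\right) + 196\right) \left(-59\right) + 452209 = \left(\left(-12\right) \left(-1\right) + 196\right) \left(-59\right) + 452209 = \left(12 + 196\right) \left(-59\right) + 452209 = 208 \left(-59\right) + 452209 = -12272 + 452209 = 439937$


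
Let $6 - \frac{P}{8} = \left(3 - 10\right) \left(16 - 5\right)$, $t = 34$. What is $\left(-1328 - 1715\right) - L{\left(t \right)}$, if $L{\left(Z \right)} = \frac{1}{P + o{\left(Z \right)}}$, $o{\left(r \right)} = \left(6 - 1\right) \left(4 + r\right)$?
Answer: $- \frac{2598723}{854} \approx -3043.0$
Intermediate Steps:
$o{\left(r \right)} = 20 + 5 r$ ($o{\left(r \right)} = 5 \left(4 + r\right) = 20 + 5 r$)
$P = 664$ ($P = 48 - 8 \left(3 - 10\right) \left(16 - 5\right) = 48 - 8 \left(\left(-7\right) 11\right) = 48 - -616 = 48 + 616 = 664$)
$L{\left(Z \right)} = \frac{1}{684 + 5 Z}$ ($L{\left(Z \right)} = \frac{1}{664 + \left(20 + 5 Z\right)} = \frac{1}{684 + 5 Z}$)
$\left(-1328 - 1715\right) - L{\left(t \right)} = \left(-1328 - 1715\right) - \frac{1}{684 + 5 \cdot 34} = -3043 - \frac{1}{684 + 170} = -3043 - \frac{1}{854} = - \frac{2598723}{854}$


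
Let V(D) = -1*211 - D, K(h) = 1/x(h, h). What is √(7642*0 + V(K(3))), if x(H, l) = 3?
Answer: I*√1902/3 ≈ 14.537*I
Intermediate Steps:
K(h) = ⅓ (K(h) = 1/3 = ⅓)
V(D) = -211 - D
√(7642*0 + V(K(3))) = √(7642*0 + (-211 - 1*⅓)) = √(0 + (-211 - ⅓)) = √(0 - 634/3) = √(-634/3) = I*√1902/3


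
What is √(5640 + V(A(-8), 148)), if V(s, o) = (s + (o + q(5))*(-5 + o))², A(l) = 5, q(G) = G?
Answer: 22*√989494 ≈ 21884.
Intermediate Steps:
V(s, o) = (s + (-5 + o)*(5 + o))² (V(s, o) = (s + (o + 5)*(-5 + o))² = (s + (5 + o)*(-5 + o))² = (s + (-5 + o)*(5 + o))²)
√(5640 + V(A(-8), 148)) = √(5640 + (-25 + 5 + 148²)²) = √(5640 + (-25 + 5 + 21904)²) = √(5640 + 21884²) = √(5640 + 478909456) = √478915096 = 22*√989494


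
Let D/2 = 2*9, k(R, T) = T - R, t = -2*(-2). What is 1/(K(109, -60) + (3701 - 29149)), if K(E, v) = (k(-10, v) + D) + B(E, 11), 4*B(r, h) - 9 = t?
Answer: -4/101835 ≈ -3.9279e-5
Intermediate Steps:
t = 4
B(r, h) = 13/4 (B(r, h) = 9/4 + (1/4)*4 = 9/4 + 1 = 13/4)
D = 36 (D = 2*(2*9) = 2*18 = 36)
K(E, v) = 197/4 + v (K(E, v) = ((v - 1*(-10)) + 36) + 13/4 = ((v + 10) + 36) + 13/4 = ((10 + v) + 36) + 13/4 = (46 + v) + 13/4 = 197/4 + v)
1/(K(109, -60) + (3701 - 29149)) = 1/((197/4 - 60) + (3701 - 29149)) = 1/(-43/4 - 25448) = 1/(-101835/4) = -4/101835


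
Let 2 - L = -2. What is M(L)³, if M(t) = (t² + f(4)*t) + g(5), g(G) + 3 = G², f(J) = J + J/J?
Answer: 195112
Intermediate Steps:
L = 4 (L = 2 - 1*(-2) = 2 + 2 = 4)
f(J) = 1 + J (f(J) = J + 1 = 1 + J)
g(G) = -3 + G²
M(t) = 22 + t² + 5*t (M(t) = (t² + (1 + 4)*t) + (-3 + 5²) = (t² + 5*t) + (-3 + 25) = (t² + 5*t) + 22 = 22 + t² + 5*t)
M(L)³ = (22 + 4² + 5*4)³ = (22 + 16 + 20)³ = 58³ = 195112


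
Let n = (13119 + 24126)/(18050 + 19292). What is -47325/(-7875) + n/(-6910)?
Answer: 32563010219/5418697620 ≈ 6.0094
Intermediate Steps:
n = 37245/37342 ≈ 0.99740
-47325/(-7875) + n/(-6910) = -47325/(-7875) + (37245/37342)/(-6910) = -47325*(-1/7875) + (37245/37342)*(-1/6910) = 631/105 - 7449/51606644 = 32563010219/5418697620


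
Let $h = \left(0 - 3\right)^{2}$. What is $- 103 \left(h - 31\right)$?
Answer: $2266$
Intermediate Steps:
$h = 9$ ($h = \left(-3\right)^{2} = 9$)
$- 103 \left(h - 31\right) = - 103 \left(9 - 31\right) = \left(-103\right) \left(-22\right) = 2266$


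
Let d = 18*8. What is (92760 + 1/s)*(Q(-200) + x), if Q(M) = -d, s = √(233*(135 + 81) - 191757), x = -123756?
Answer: -11492964000 + 41300*I*√141429/47143 ≈ -1.1493e+10 + 329.46*I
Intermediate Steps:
s = I*√141429 (s = √(233*216 - 191757) = √(50328 - 191757) = √(-141429) = I*√141429 ≈ 376.07*I)
d = 144
Q(M) = -144 (Q(M) = -1*144 = -144)
(92760 + 1/s)*(Q(-200) + x) = (92760 + 1/(I*√141429))*(-144 - 123756) = (92760 - I*√141429/141429)*(-123900) = -11492964000 + 41300*I*√141429/47143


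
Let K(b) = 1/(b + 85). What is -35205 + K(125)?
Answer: -7393049/210 ≈ -35205.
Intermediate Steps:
K(b) = 1/(85 + b)
-35205 + K(125) = -35205 + 1/(85 + 125) = -35205 + 1/210 = -7393049/210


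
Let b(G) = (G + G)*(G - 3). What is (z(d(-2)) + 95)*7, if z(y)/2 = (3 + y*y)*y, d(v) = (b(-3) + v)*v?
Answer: -4404239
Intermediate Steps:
b(G) = 2*G*(-3 + G) (b(G) = (2*G)*(-3 + G) = 2*G*(-3 + G))
d(v) = v*(36 + v) (d(v) = (2*(-3)*(-3 - 3) + v)*v = (2*(-3)*(-6) + v)*v = (36 + v)*v = v*(36 + v))
z(y) = 2*y*(3 + y²) (z(y) = 2*((3 + y*y)*y) = 2*((3 + y²)*y) = 2*(y*(3 + y²)) = 2*y*(3 + y²))
(z(d(-2)) + 95)*7 = (2*(-2*(36 - 2))*(3 + (-2*(36 - 2))²) + 95)*7 = (2*(-2*34)*(3 + (-2*34)²) + 95)*7 = (2*(-68)*(3 + (-68)²) + 95)*7 = (2*(-68)*(3 + 4624) + 95)*7 = (2*(-68)*4627 + 95)*7 = (-629272 + 95)*7 = -629177*7 = -4404239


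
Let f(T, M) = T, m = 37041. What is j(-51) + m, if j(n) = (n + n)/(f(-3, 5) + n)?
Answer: 333386/9 ≈ 37043.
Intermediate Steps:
j(n) = 2*n/(-3 + n) (j(n) = (n + n)/(-3 + n) = (2*n)/(-3 + n) = 2*n/(-3 + n))
j(-51) + m = 2*(-51)/(-3 - 51) + 37041 = 2*(-51)/(-54) + 37041 = 2*(-51)*(-1/54) + 37041 = 17/9 + 37041 = 333386/9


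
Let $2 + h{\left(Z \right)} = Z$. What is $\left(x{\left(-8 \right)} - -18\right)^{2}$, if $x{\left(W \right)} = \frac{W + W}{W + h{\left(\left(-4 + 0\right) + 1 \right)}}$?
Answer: $\frac{62500}{169} \approx 369.82$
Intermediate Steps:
$h{\left(Z \right)} = -2 + Z$
$x{\left(W \right)} = \frac{2 W}{-5 + W}$ ($x{\left(W \right)} = \frac{W + W}{W + \left(-2 + \left(\left(-4 + 0\right) + 1\right)\right)} = \frac{2 W}{W + \left(-2 + \left(-4 + 1\right)\right)} = \frac{2 W}{W - 5} = \frac{2 W}{-5 + W}$)
$\left(x{\left(-8 \right)} - -18\right)^{2} = \left(2 \left(-8\right) \frac{1}{-5 - 8} - -18\right)^{2} = \left(2 \left(-8\right) \frac{1}{-13} + \left(-18 + 36\right)\right)^{2} = \left(2 \left(-8\right) \left(- \frac{1}{13}\right) + 18\right)^{2} = \left(\frac{16}{13} + 18\right)^{2} = \left(\frac{250}{13}\right)^{2} = \frac{62500}{169}$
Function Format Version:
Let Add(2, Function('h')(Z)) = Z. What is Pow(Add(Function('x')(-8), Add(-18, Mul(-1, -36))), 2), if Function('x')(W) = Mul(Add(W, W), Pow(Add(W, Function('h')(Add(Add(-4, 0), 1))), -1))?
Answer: Rational(62500, 169) ≈ 369.82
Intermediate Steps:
Function('h')(Z) = Add(-2, Z)
Function('x')(W) = Mul(2, W, Pow(Add(-5, W), -1)) (Function('x')(W) = Mul(Add(W, W), Pow(Add(W, Add(-2, Add(Add(-4, 0), 1))), -1)) = Mul(Mul(2, W), Pow(Add(W, Add(-2, Add(-4, 1))), -1)) = Mul(Mul(2, W), Pow(Add(W, Add(-2, -3)), -1)) = Mul(Mul(2, W), Pow(Add(W, -5), -1)) = Mul(Mul(2, W), Pow(Add(-5, W), -1)) = Mul(2, W, Pow(Add(-5, W), -1)))
Pow(Add(Function('x')(-8), Add(-18, Mul(-1, -36))), 2) = Pow(Add(Mul(2, -8, Pow(Add(-5, -8), -1)), Add(-18, Mul(-1, -36))), 2) = Pow(Add(Mul(2, -8, Pow(-13, -1)), Add(-18, 36)), 2) = Pow(Add(Mul(2, -8, Rational(-1, 13)), 18), 2) = Pow(Add(Rational(16, 13), 18), 2) = Pow(Rational(250, 13), 2) = Rational(62500, 169)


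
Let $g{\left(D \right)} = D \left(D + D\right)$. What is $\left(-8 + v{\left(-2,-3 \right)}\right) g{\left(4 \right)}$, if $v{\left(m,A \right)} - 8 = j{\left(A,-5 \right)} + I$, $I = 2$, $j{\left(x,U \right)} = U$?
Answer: $-96$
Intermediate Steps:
$g{\left(D \right)} = 2 D^{2}$ ($g{\left(D \right)} = D 2 D = 2 D^{2}$)
$v{\left(m,A \right)} = 5$ ($v{\left(m,A \right)} = 8 + \left(-5 + 2\right) = 8 - 3 = 5$)
$\left(-8 + v{\left(-2,-3 \right)}\right) g{\left(4 \right)} = \left(-8 + 5\right) 2 \cdot 4^{2} = - 3 \cdot 2 \cdot 16 = \left(-3\right) 32 = -96$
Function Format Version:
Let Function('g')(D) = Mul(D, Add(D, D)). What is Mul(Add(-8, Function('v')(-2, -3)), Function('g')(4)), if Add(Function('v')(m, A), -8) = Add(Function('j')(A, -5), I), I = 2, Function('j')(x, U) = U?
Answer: -96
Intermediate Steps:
Function('g')(D) = Mul(2, Pow(D, 2)) (Function('g')(D) = Mul(D, Mul(2, D)) = Mul(2, Pow(D, 2)))
Function('v')(m, A) = 5 (Function('v')(m, A) = Add(8, Add(-5, 2)) = Add(8, -3) = 5)
Mul(Add(-8, Function('v')(-2, -3)), Function('g')(4)) = Mul(Add(-8, 5), Mul(2, Pow(4, 2))) = Mul(-3, Mul(2, 16)) = Mul(-3, 32) = -96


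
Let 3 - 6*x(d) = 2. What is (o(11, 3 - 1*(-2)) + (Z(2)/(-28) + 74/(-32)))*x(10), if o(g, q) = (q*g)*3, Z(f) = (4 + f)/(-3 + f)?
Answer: 18245/672 ≈ 27.150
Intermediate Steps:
Z(f) = (4 + f)/(-3 + f)
x(d) = ⅙ (x(d) = ½ - ⅙*2 = ½ - ⅓ = ⅙)
o(g, q) = 3*g*q (o(g, q) = (g*q)*3 = 3*g*q)
(o(11, 3 - 1*(-2)) + (Z(2)/(-28) + 74/(-32)))*x(10) = (3*11*(3 - 1*(-2)) + (((4 + 2)/(-3 + 2))/(-28) + 74/(-32)))*(⅙) = (3*11*(3 + 2) + ((6/(-1))*(-1/28) + 74*(-1/32)))*(⅙) = (3*11*5 + (-1*6*(-1/28) - 37/16))*(⅙) = (165 + (-6*(-1/28) - 37/16))*(⅙) = (165 + (3/14 - 37/16))*(⅙) = (165 - 235/112)*(⅙) = (18245/112)*(⅙) = 18245/672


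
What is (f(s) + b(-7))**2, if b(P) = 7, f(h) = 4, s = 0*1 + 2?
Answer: 121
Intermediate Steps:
s = 2 (s = 0 + 2 = 2)
(f(s) + b(-7))**2 = (4 + 7)**2 = 11**2 = 121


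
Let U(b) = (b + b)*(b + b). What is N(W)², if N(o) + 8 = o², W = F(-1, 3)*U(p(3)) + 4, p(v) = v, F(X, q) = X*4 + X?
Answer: 959017024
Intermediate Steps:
F(X, q) = 5*X (F(X, q) = 4*X + X = 5*X)
U(b) = 4*b² (U(b) = (2*b)*(2*b) = 4*b²)
W = -176 (W = (5*(-1))*(4*3²) + 4 = -20*9 + 4 = -5*36 + 4 = -180 + 4 = -176)
N(o) = -8 + o²
N(W)² = (-8 + (-176)²)² = (-8 + 30976)² = 30968² = 959017024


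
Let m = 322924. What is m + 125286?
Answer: 448210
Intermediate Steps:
m + 125286 = 322924 + 125286 = 448210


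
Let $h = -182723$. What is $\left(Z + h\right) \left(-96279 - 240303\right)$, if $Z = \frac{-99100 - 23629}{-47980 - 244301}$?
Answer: $\frac{5991870734264196}{97427} \approx 6.1501 \cdot 10^{10}$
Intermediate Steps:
$Z = \frac{122729}{292281}$ ($Z = - \frac{122729}{-292281} = \left(-122729\right) \left(- \frac{1}{292281}\right) = \frac{122729}{292281} \approx 0.4199$)
$\left(Z + h\right) \left(-96279 - 240303\right) = \left(\frac{122729}{292281} - 182723\right) \left(-96279 - 240303\right) = - \frac{53406338434 \left(-96279 - 240303\right)}{292281} = \left(- \frac{53406338434}{292281}\right) \left(-336582\right) = \frac{5991870734264196}{97427}$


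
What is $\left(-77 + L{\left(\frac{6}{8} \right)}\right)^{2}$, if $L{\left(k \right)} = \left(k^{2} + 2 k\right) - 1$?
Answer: $\frac{1476225}{256} \approx 5766.5$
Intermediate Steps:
$L{\left(k \right)} = -1 + k^{2} + 2 k$
$\left(-77 + L{\left(\frac{6}{8} \right)}\right)^{2} = \left(-77 + \left(-1 + \left(\frac{6}{8}\right)^{2} + 2 \cdot \frac{6}{8}\right)\right)^{2} = \left(-77 + \left(-1 + \left(6 \cdot \frac{1}{8}\right)^{2} + 2 \cdot 6 \cdot \frac{1}{8}\right)\right)^{2} = \left(-77 + \left(-1 + \left(\frac{3}{4}\right)^{2} + 2 \cdot \frac{3}{4}\right)\right)^{2} = \left(-77 + \left(-1 + \frac{9}{16} + \frac{3}{2}\right)\right)^{2} = \left(-77 + \frac{17}{16}\right)^{2} = \left(- \frac{1215}{16}\right)^{2} = \frac{1476225}{256}$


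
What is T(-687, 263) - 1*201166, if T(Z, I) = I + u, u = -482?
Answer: -201385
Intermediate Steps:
T(Z, I) = -482 + I (T(Z, I) = I - 482 = -482 + I)
T(-687, 263) - 1*201166 = (-482 + 263) - 1*201166 = -219 - 201166 = -201385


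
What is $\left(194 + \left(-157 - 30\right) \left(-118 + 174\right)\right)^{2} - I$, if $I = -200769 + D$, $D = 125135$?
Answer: $105712918$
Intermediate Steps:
$I = -75634$ ($I = -200769 + 125135 = -75634$)
$\left(194 + \left(-157 - 30\right) \left(-118 + 174\right)\right)^{2} - I = \left(194 + \left(-157 - 30\right) \left(-118 + 174\right)\right)^{2} - -75634 = \left(194 - 10472\right)^{2} + 75634 = \left(-10278\right)^{2} + 75634 = 105637284 + 75634 = 105712918$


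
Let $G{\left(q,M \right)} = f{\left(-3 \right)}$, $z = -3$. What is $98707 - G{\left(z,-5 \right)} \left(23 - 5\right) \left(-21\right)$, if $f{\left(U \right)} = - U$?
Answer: $99841$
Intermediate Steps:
$G{\left(q,M \right)} = 3$ ($G{\left(q,M \right)} = \left(-1\right) \left(-3\right) = 3$)
$98707 - G{\left(z,-5 \right)} \left(23 - 5\right) \left(-21\right) = 98707 - 3 \left(23 - 5\right) \left(-21\right) = 98707 - 3 \cdot 18 \left(-21\right) = 98707 - 54 \left(-21\right) = 98707 - -1134 = 98707 + 1134 = 99841$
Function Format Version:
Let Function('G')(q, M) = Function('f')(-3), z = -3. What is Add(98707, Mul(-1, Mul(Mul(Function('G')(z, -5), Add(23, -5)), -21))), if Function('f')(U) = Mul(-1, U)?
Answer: 99841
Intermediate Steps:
Function('G')(q, M) = 3 (Function('G')(q, M) = Mul(-1, -3) = 3)
Add(98707, Mul(-1, Mul(Mul(Function('G')(z, -5), Add(23, -5)), -21))) = Add(98707, Mul(-1, Mul(Mul(3, Add(23, -5)), -21))) = Add(98707, Mul(-1, Mul(Mul(3, 18), -21))) = Add(98707, Mul(-1, Mul(54, -21))) = Add(98707, Mul(-1, -1134)) = Add(98707, 1134) = 99841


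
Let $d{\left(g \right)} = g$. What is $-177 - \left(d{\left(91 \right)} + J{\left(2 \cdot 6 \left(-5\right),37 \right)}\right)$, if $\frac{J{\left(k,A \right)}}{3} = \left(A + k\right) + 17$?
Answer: $-250$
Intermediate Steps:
$J{\left(k,A \right)} = 51 + 3 A + 3 k$ ($J{\left(k,A \right)} = 3 \left(\left(A + k\right) + 17\right) = 3 \left(17 + A + k\right) = 51 + 3 A + 3 k$)
$-177 - \left(d{\left(91 \right)} + J{\left(2 \cdot 6 \left(-5\right),37 \right)}\right) = -177 - \left(91 + \left(51 + 3 \cdot 37 + 3 \cdot 2 \cdot 6 \left(-5\right)\right)\right) = -177 - \left(91 + \left(51 + 111 + 3 \cdot 12 \left(-5\right)\right)\right) = -177 - \left(91 + \left(51 + 111 + 3 \left(-60\right)\right)\right) = -177 - \left(91 + \left(51 + 111 - 180\right)\right) = -177 - \left(91 - 18\right) = -177 - 73 = -250$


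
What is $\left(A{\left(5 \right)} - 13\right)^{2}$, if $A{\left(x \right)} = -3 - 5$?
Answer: $441$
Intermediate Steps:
$A{\left(x \right)} = -8$
$\left(A{\left(5 \right)} - 13\right)^{2} = \left(-8 - 13\right)^{2} = \left(-21\right)^{2} = 441$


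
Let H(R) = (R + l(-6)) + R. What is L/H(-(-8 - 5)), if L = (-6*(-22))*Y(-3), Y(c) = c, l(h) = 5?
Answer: -396/31 ≈ -12.774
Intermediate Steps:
H(R) = 5 + 2*R (H(R) = (R + 5) + R = (5 + R) + R = 5 + 2*R)
L = -396 (L = -6*(-22)*(-3) = 132*(-3) = -396)
L/H(-(-8 - 5)) = -396/(5 + 2*(-(-8 - 5))) = -396/(5 + 2*(-1*(-13))) = -396/(5 + 2*13) = -396/(5 + 26) = -396/31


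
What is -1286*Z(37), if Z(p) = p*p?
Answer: -1760534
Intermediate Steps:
Z(p) = p²
-1286*Z(37) = -1286*37² = -1286*1369 = -1760534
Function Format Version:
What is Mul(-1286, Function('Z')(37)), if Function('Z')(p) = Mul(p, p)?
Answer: -1760534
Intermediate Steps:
Function('Z')(p) = Pow(p, 2)
Mul(-1286, Function('Z')(37)) = Mul(-1286, Pow(37, 2)) = Mul(-1286, 1369) = -1760534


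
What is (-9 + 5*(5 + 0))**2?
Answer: 256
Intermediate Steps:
(-9 + 5*(5 + 0))**2 = (-9 + 5*5)**2 = (-9 + 25)**2 = 16**2 = 256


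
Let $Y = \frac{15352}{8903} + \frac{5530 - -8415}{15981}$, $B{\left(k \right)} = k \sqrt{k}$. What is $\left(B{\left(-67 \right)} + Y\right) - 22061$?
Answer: $- \frac{3138444062776}{142278843} - 67 i \sqrt{67} \approx -22058.0 - 548.42 i$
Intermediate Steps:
$B{\left(k \right)} = k^{\frac{3}{2}}$
$Y = \frac{369492647}{142278843}$ ($Y = 15352 \cdot \frac{1}{8903} + \left(5530 + 8415\right) \frac{1}{15981} = \frac{15352}{8903} + 13945 \cdot \frac{1}{15981} = \frac{15352}{8903} + \frac{13945}{15981} = \frac{369492647}{142278843} \approx 2.597$)
$\left(B{\left(-67 \right)} + Y\right) - 22061 = \left(\left(-67\right)^{\frac{3}{2}} + \frac{369492647}{142278843}\right) - 22061 = \left(- 67 i \sqrt{67} + \frac{369492647}{142278843}\right) - 22061 = \left(\frac{369492647}{142278843} - 67 i \sqrt{67}\right) - 22061 = - \frac{3138444062776}{142278843} - 67 i \sqrt{67}$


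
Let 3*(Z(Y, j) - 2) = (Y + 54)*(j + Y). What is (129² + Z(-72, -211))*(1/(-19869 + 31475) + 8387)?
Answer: 1785304191343/11606 ≈ 1.5383e+8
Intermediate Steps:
Z(Y, j) = 2 + (54 + Y)*(Y + j)/3 (Z(Y, j) = 2 + ((Y + 54)*(j + Y))/3 = 2 + ((54 + Y)*(Y + j))/3 = 2 + (54 + Y)*(Y + j)/3)
(129² + Z(-72, -211))*(1/(-19869 + 31475) + 8387) = (129² + (2 + 18*(-72) + 18*(-211) + (⅓)*(-72)² + (⅓)*(-72)*(-211)))*(1/(-19869 + 31475) + 8387) = (16641 + (2 - 1296 - 3798 + (⅓)*5184 + 5064))*(1/11606 + 8387) = (16641 + (2 - 1296 - 3798 + 1728 + 5064))*(1/11606 + 8387) = (16641 + 1700)*(97339523/11606) = 18341*(97339523/11606) = 1785304191343/11606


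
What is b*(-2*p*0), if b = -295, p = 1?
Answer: 0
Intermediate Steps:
b*(-2*p*0) = -295*(-2*1)*0 = -(-590)*0 = -295*0 = 0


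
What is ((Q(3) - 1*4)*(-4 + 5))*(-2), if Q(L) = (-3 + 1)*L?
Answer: 20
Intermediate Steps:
Q(L) = -2*L
((Q(3) - 1*4)*(-4 + 5))*(-2) = ((-2*3 - 1*4)*(-4 + 5))*(-2) = ((-6 - 4)*1)*(-2) = -10*1*(-2) = -10*(-2) = 20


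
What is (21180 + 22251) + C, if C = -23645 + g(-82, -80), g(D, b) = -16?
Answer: 19770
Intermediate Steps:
C = -23661 (C = -23645 - 16 = -23661)
(21180 + 22251) + C = (21180 + 22251) - 23661 = 43431 - 23661 = 19770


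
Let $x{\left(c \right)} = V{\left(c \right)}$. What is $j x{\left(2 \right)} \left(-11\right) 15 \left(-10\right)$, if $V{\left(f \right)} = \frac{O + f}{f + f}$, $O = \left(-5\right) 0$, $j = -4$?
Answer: $-3300$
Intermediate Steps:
$O = 0$
$V{\left(f \right)} = \frac{1}{2}$ ($V{\left(f \right)} = \frac{0 + f}{f + f} = \frac{f}{2 f} = f \frac{1}{2 f} = \frac{1}{2}$)
$x{\left(c \right)} = \frac{1}{2}$
$j x{\left(2 \right)} \left(-11\right) 15 \left(-10\right) = \left(-4\right) \frac{1}{2} \left(-11\right) 15 \left(-10\right) = - 2 \left(\left(-165\right) \left(-10\right)\right) = \left(-2\right) 1650 = -3300$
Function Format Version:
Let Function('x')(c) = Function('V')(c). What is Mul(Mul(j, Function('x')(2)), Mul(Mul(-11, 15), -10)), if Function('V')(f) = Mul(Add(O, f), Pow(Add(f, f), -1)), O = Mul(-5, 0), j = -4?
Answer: -3300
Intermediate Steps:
O = 0
Function('V')(f) = Rational(1, 2) (Function('V')(f) = Mul(Add(0, f), Pow(Add(f, f), -1)) = Mul(f, Pow(Mul(2, f), -1)) = Mul(f, Mul(Rational(1, 2), Pow(f, -1))) = Rational(1, 2))
Function('x')(c) = Rational(1, 2)
Mul(Mul(j, Function('x')(2)), Mul(Mul(-11, 15), -10)) = Mul(Mul(-4, Rational(1, 2)), Mul(Mul(-11, 15), -10)) = Mul(-2, Mul(-165, -10)) = Mul(-2, 1650) = -3300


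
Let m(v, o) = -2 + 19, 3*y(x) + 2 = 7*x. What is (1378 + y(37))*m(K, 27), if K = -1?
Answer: 74647/3 ≈ 24882.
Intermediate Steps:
y(x) = -2/3 + 7*x/3 (y(x) = -2/3 + (7*x)/3 = -2/3 + 7*x/3)
m(v, o) = 17
(1378 + y(37))*m(K, 27) = (1378 + (-2/3 + (7/3)*37))*17 = (1378 + (-2/3 + 259/3))*17 = (1378 + 257/3)*17 = (4391/3)*17 = 74647/3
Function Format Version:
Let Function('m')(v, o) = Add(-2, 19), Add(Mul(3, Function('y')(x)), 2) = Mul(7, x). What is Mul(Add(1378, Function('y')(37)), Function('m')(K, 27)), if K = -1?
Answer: Rational(74647, 3) ≈ 24882.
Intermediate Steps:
Function('y')(x) = Add(Rational(-2, 3), Mul(Rational(7, 3), x)) (Function('y')(x) = Add(Rational(-2, 3), Mul(Rational(1, 3), Mul(7, x))) = Add(Rational(-2, 3), Mul(Rational(7, 3), x)))
Function('m')(v, o) = 17
Mul(Add(1378, Function('y')(37)), Function('m')(K, 27)) = Mul(Add(1378, Add(Rational(-2, 3), Mul(Rational(7, 3), 37))), 17) = Mul(Add(1378, Add(Rational(-2, 3), Rational(259, 3))), 17) = Mul(Add(1378, Rational(257, 3)), 17) = Mul(Rational(4391, 3), 17) = Rational(74647, 3)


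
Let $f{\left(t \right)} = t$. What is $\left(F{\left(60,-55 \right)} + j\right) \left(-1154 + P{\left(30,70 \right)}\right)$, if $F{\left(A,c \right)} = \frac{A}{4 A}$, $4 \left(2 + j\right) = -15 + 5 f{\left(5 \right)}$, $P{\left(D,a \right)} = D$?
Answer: $-843$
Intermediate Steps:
$j = \frac{1}{2}$ ($j = -2 + \frac{-15 + 5 \cdot 5}{4} = -2 + \frac{-15 + 25}{4} = -2 + \frac{1}{4} \cdot 10 = -2 + \frac{5}{2} = \frac{1}{2} \approx 0.5$)
$F{\left(A,c \right)} = \frac{1}{4}$ ($F{\left(A,c \right)} = A \frac{1}{4 A} = \frac{1}{4}$)
$\left(F{\left(60,-55 \right)} + j\right) \left(-1154 + P{\left(30,70 \right)}\right) = \left(\frac{1}{4} + \frac{1}{2}\right) \left(-1154 + 30\right) = \frac{3}{4} \left(-1124\right) = -843$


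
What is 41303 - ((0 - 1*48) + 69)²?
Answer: 40862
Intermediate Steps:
41303 - ((0 - 1*48) + 69)² = 41303 - ((0 - 48) + 69)² = 41303 - (-48 + 69)² = 41303 - 1*21² = 41303 - 1*441 = 41303 - 441 = 40862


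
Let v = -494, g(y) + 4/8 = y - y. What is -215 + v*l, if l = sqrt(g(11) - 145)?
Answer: -215 - 247*I*sqrt(582) ≈ -215.0 - 5958.8*I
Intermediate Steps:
g(y) = -1/2 (g(y) = -1/2 + (y - y) = -1/2 + 0 = -1/2)
l = I*sqrt(582)/2 (l = sqrt(-1/2 - 145) = sqrt(-291/2) = I*sqrt(582)/2 ≈ 12.062*I)
-215 + v*l = -215 - 247*I*sqrt(582)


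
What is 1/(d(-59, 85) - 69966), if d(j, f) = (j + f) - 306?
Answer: -1/70246 ≈ -1.4236e-5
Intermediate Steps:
d(j, f) = -306 + f + j (d(j, f) = (f + j) - 306 = -306 + f + j)
1/(d(-59, 85) - 69966) = 1/((-306 + 85 - 59) - 69966) = 1/(-280 - 69966) = 1/(-70246) = -1/70246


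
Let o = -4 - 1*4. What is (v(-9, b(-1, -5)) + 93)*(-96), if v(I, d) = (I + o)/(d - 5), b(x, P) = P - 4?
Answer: -63312/7 ≈ -9044.6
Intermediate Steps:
o = -8 (o = -4 - 4 = -8)
b(x, P) = -4 + P
v(I, d) = (-8 + I)/(-5 + d) (v(I, d) = (I - 8)/(d - 5) = (-8 + I)/(-5 + d))
(v(-9, b(-1, -5)) + 93)*(-96) = ((-8 - 9)/(-5 + (-4 - 5)) + 93)*(-96) = (-17/(-5 - 9) + 93)*(-96) = (-17/(-14) + 93)*(-96) = (-1/14*(-17) + 93)*(-96) = (17/14 + 93)*(-96) = (1319/14)*(-96) = -63312/7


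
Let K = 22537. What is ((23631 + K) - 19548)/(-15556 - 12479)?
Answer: -5324/5607 ≈ -0.94953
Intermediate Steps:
((23631 + K) - 19548)/(-15556 - 12479) = ((23631 + 22537) - 19548)/(-15556 - 12479) = (46168 - 19548)/(-28035) = 26620*(-1/28035) = -5324/5607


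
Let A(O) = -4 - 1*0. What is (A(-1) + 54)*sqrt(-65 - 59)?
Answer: 100*I*sqrt(31) ≈ 556.78*I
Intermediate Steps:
A(O) = -4 (A(O) = -4 + 0 = -4)
(A(-1) + 54)*sqrt(-65 - 59) = (-4 + 54)*sqrt(-65 - 59) = 50*sqrt(-124) = 50*(2*I*sqrt(31)) = 100*I*sqrt(31)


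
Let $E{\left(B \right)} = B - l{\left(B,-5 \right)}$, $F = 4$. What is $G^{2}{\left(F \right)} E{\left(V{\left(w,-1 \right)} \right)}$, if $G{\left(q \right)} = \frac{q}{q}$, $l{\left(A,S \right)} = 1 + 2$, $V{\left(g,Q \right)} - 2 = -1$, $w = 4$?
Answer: $-2$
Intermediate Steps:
$V{\left(g,Q \right)} = 1$ ($V{\left(g,Q \right)} = 2 - 1 = 1$)
$l{\left(A,S \right)} = 3$
$G{\left(q \right)} = 1$
$E{\left(B \right)} = -3 + B$ ($E{\left(B \right)} = B - 3 = -3 + B$)
$G^{2}{\left(F \right)} E{\left(V{\left(w,-1 \right)} \right)} = 1^{2} \left(-3 + 1\right) = 1 \left(-2\right) = -2$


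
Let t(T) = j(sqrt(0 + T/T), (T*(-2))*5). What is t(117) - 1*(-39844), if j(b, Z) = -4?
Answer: 39840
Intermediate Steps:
t(T) = -4
t(117) - 1*(-39844) = -4 - 1*(-39844) = -4 + 39844 = 39840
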